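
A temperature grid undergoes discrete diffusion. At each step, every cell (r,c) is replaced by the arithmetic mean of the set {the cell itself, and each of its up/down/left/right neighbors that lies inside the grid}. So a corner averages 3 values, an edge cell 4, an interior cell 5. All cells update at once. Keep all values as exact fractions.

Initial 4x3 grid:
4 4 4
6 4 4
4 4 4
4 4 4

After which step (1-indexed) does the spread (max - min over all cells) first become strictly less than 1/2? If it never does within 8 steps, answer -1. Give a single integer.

Answer: 3

Derivation:
Step 1: max=14/3, min=4, spread=2/3
Step 2: max=271/60, min=4, spread=31/60
Step 3: max=2371/540, min=4, spread=211/540
  -> spread < 1/2 first at step 3
Step 4: max=232897/54000, min=3647/900, spread=14077/54000
Step 5: max=2084407/486000, min=219683/54000, spread=5363/24300
Step 6: max=62060809/14580000, min=122869/30000, spread=93859/583200
Step 7: max=3709474481/874800000, min=199736467/48600000, spread=4568723/34992000
Step 8: max=221732435629/52488000000, min=6013618889/1458000000, spread=8387449/83980800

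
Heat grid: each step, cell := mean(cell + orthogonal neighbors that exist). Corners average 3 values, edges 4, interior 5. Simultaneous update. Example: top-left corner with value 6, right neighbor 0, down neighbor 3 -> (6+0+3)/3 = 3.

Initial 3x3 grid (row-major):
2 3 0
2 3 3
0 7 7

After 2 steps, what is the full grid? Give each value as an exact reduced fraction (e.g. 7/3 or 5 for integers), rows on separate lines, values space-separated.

After step 1:
  7/3 2 2
  7/4 18/5 13/4
  3 17/4 17/3
After step 2:
  73/36 149/60 29/12
  641/240 297/100 871/240
  3 991/240 79/18

Answer: 73/36 149/60 29/12
641/240 297/100 871/240
3 991/240 79/18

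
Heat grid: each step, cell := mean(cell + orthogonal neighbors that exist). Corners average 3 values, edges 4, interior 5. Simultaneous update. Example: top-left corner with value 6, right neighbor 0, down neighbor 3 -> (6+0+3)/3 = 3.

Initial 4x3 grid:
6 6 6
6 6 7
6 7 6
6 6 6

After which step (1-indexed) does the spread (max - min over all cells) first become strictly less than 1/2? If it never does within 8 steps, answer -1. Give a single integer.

Step 1: max=13/2, min=6, spread=1/2
Step 2: max=1529/240, min=6, spread=89/240
  -> spread < 1/2 first at step 2
Step 3: max=15107/2400, min=4889/800, spread=11/60
Step 4: max=1351547/216000, min=132217/21600, spread=29377/216000
Step 5: max=1684171/270000, min=3324517/540000, spread=1753/21600
Step 6: max=35827807/5760000, min=239618041/38880000, spread=71029/1244160
Step 7: max=24166716229/3888000000, min=14405823619/2332800000, spread=7359853/182250000
Step 8: max=128770144567/20736000000, min=288305335807/46656000000, spread=45679663/1492992000

Answer: 2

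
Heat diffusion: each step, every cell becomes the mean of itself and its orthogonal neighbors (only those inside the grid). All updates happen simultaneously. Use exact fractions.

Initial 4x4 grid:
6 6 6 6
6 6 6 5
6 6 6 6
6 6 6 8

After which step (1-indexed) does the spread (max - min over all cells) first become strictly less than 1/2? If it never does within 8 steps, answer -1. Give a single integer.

Step 1: max=20/3, min=17/3, spread=1
Step 2: max=233/36, min=209/36, spread=2/3
Step 3: max=1363/216, min=3157/540, spread=167/360
  -> spread < 1/2 first at step 3
Step 4: max=202109/32400, min=95467/16200, spread=149/432
Step 5: max=6010883/972000, min=2879281/486000, spread=84107/324000
Step 6: max=179327243/29160000, min=43365167/7290000, spread=78221/388800
Step 7: max=1071450811/174960000, min=2174032003/364500000, spread=697886239/4374000000
Step 8: max=160227043559/26244000000, min=261407321581/43740000000, spread=4228313263/32805000000

Answer: 3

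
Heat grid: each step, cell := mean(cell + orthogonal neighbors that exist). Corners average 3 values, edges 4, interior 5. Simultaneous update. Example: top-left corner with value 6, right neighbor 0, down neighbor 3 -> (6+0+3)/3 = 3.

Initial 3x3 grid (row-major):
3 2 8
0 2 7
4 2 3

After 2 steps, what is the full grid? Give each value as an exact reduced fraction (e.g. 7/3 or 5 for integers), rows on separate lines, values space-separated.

After step 1:
  5/3 15/4 17/3
  9/4 13/5 5
  2 11/4 4
After step 2:
  23/9 821/240 173/36
  511/240 327/100 259/60
  7/3 227/80 47/12

Answer: 23/9 821/240 173/36
511/240 327/100 259/60
7/3 227/80 47/12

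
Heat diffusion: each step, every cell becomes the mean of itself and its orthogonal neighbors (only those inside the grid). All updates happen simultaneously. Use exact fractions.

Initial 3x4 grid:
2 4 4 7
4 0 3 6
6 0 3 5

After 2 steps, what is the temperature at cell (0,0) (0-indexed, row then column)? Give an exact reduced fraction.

Answer: 53/18

Derivation:
Step 1: cell (0,0) = 10/3
Step 2: cell (0,0) = 53/18
Full grid after step 2:
  53/18 47/15 119/30 185/36
  89/30 263/100 179/50 1127/240
  103/36 79/30 193/60 38/9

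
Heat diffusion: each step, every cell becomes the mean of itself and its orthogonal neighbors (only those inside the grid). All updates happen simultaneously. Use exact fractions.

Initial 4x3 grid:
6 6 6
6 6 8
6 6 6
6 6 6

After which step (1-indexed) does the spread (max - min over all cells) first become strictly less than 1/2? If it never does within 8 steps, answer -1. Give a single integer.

Step 1: max=20/3, min=6, spread=2/3
Step 2: max=391/60, min=6, spread=31/60
Step 3: max=3451/540, min=6, spread=211/540
  -> spread < 1/2 first at step 3
Step 4: max=340897/54000, min=5447/900, spread=14077/54000
Step 5: max=3056407/486000, min=327683/54000, spread=5363/24300
Step 6: max=91220809/14580000, min=182869/30000, spread=93859/583200
Step 7: max=5459074481/874800000, min=296936467/48600000, spread=4568723/34992000
Step 8: max=326708435629/52488000000, min=8929618889/1458000000, spread=8387449/83980800

Answer: 3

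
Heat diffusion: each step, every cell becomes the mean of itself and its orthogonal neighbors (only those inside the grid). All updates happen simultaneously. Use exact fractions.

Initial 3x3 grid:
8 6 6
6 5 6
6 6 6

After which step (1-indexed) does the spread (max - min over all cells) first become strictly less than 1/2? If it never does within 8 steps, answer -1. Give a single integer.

Step 1: max=20/3, min=23/4, spread=11/12
Step 2: max=115/18, min=35/6, spread=5/9
Step 3: max=6749/1080, min=2113/360, spread=41/108
  -> spread < 1/2 first at step 3
Step 4: max=399883/64800, min=127511/21600, spread=347/1296
Step 5: max=23823101/3888000, min=7697617/1296000, spread=2921/15552
Step 6: max=1422255547/233280000, min=463830599/77760000, spread=24611/186624
Step 7: max=85058255309/13996800000, min=27920816353/4665600000, spread=207329/2239488
Step 8: max=5091608335723/839808000000, min=1679008663991/279936000000, spread=1746635/26873856

Answer: 3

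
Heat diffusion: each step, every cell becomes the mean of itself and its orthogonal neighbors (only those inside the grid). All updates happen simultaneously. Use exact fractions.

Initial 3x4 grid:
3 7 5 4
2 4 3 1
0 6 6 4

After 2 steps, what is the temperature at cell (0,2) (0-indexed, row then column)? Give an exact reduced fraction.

Step 1: cell (0,2) = 19/4
Step 2: cell (0,2) = 499/120
Full grid after step 2:
  11/3 179/40 499/120 133/36
  799/240 96/25 207/50 69/20
  107/36 949/240 973/240 137/36

Answer: 499/120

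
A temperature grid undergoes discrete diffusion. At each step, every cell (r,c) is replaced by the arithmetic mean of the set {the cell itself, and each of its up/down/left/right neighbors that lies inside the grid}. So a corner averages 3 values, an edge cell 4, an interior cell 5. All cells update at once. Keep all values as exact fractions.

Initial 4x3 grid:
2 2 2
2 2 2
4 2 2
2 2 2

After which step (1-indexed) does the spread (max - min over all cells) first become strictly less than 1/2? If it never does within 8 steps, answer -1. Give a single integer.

Step 1: max=8/3, min=2, spread=2/3
Step 2: max=151/60, min=2, spread=31/60
Step 3: max=1291/540, min=2, spread=211/540
  -> spread < 1/2 first at step 3
Step 4: max=124897/54000, min=1847/900, spread=14077/54000
Step 5: max=1112407/486000, min=111683/54000, spread=5363/24300
Step 6: max=32900809/14580000, min=62869/30000, spread=93859/583200
Step 7: max=1959874481/874800000, min=102536467/48600000, spread=4568723/34992000
Step 8: max=116756435629/52488000000, min=3097618889/1458000000, spread=8387449/83980800

Answer: 3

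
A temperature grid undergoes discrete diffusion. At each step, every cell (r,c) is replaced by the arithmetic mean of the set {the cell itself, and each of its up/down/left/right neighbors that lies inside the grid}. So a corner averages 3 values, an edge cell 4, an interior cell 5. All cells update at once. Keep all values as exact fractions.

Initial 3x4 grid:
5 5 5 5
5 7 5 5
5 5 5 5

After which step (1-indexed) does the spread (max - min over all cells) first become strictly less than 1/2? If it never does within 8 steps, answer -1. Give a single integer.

Answer: 2

Derivation:
Step 1: max=11/2, min=5, spread=1/2
Step 2: max=273/50, min=5, spread=23/50
  -> spread < 1/2 first at step 2
Step 3: max=12811/2400, min=1013/200, spread=131/480
Step 4: max=114551/21600, min=18391/3600, spread=841/4320
Step 5: max=45742051/8640000, min=3693373/720000, spread=56863/345600
Step 6: max=410334341/77760000, min=33389543/6480000, spread=386393/3110400
Step 7: max=163913723131/31104000000, min=13380358813/2592000000, spread=26795339/248832000
Step 8: max=9815015714129/1866240000000, min=804686149667/155520000000, spread=254051069/2985984000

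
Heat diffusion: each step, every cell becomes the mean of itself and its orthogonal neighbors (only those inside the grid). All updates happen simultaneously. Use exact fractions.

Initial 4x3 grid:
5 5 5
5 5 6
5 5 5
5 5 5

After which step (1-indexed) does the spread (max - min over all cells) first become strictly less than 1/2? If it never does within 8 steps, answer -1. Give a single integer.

Step 1: max=16/3, min=5, spread=1/3
  -> spread < 1/2 first at step 1
Step 2: max=631/120, min=5, spread=31/120
Step 3: max=5611/1080, min=5, spread=211/1080
Step 4: max=556897/108000, min=9047/1800, spread=14077/108000
Step 5: max=5000407/972000, min=543683/108000, spread=5363/48600
Step 6: max=149540809/29160000, min=302869/60000, spread=93859/1166400
Step 7: max=8958274481/1749600000, min=491336467/97200000, spread=4568723/69984000
Step 8: max=536660435629/104976000000, min=14761618889/2916000000, spread=8387449/167961600

Answer: 1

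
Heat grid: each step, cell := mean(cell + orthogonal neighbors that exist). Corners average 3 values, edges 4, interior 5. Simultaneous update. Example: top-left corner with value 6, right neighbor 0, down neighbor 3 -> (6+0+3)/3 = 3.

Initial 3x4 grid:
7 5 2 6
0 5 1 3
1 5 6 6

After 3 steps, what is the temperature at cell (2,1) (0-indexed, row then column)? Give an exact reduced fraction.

Step 1: cell (2,1) = 17/4
Step 2: cell (2,1) = 279/80
Step 3: cell (2,1) = 8827/2400
Full grid after step 3:
  439/120 9277/2400 27241/7200 8329/2160
  16859/4800 7181/2000 5887/1500 14363/3600
  293/90 8827/2400 3199/800 3073/720

Answer: 8827/2400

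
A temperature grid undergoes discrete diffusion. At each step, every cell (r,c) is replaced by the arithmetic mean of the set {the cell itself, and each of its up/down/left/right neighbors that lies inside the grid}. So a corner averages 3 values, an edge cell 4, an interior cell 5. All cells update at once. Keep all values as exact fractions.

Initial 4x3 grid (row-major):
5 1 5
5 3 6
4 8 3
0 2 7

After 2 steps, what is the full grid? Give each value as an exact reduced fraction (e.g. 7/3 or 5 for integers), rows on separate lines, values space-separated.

Answer: 137/36 473/120 47/12
503/120 103/25 377/80
29/8 231/50 73/16
7/2 57/16 19/4

Derivation:
After step 1:
  11/3 7/2 4
  17/4 23/5 17/4
  17/4 4 6
  2 17/4 4
After step 2:
  137/36 473/120 47/12
  503/120 103/25 377/80
  29/8 231/50 73/16
  7/2 57/16 19/4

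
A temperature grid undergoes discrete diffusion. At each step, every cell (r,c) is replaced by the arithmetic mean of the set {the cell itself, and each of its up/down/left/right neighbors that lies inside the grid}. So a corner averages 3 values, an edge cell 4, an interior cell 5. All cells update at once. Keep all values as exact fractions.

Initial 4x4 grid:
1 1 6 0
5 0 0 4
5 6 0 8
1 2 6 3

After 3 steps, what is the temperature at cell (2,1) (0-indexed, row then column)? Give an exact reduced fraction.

Answer: 8867/3000

Derivation:
Step 1: cell (2,1) = 13/5
Step 2: cell (2,1) = 17/5
Step 3: cell (2,1) = 8867/3000
Full grid after step 3:
  5339/2160 3277/1440 17489/7200 575/216
  241/90 16121/6000 319/120 22409/7200
  583/180 8867/3000 4127/1200 25561/7200
  3443/1080 2509/720 12653/3600 1757/432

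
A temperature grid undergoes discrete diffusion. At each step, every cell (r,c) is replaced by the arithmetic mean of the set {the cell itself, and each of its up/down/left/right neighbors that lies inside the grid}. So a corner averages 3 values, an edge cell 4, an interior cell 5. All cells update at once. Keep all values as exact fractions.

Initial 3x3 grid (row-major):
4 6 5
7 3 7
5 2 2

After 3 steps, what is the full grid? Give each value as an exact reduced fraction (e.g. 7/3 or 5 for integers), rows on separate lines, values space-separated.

After step 1:
  17/3 9/2 6
  19/4 5 17/4
  14/3 3 11/3
After step 2:
  179/36 127/24 59/12
  241/48 43/10 227/48
  149/36 49/12 131/36
After step 3:
  2201/432 7013/1440 239/48
  13271/2880 937/200 12661/2880
  1907/432 2909/720 1793/432

Answer: 2201/432 7013/1440 239/48
13271/2880 937/200 12661/2880
1907/432 2909/720 1793/432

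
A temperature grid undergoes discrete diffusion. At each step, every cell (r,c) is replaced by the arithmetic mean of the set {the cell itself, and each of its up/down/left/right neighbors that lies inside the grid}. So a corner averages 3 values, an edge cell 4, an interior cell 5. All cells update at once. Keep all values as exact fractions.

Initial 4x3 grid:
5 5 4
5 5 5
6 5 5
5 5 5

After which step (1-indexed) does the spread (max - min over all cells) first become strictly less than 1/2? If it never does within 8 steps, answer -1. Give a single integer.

Answer: 3

Derivation:
Step 1: max=16/3, min=14/3, spread=2/3
Step 2: max=631/120, min=85/18, spread=193/360
Step 3: max=5611/1080, min=1039/216, spread=52/135
  -> spread < 1/2 first at step 3
Step 4: max=167041/32400, min=630299/129600, spread=7573/25920
Step 5: max=2494871/486000, min=38099431/7776000, spread=363701/1555200
Step 6: max=298029833/58320000, min=2299108289/466560000, spread=681043/3732480
Step 7: max=4455696043/874800000, min=138499957051/27993600000, spread=163292653/1119744000
Step 8: max=533170210699/104976000000, min=8336351565809/1679616000000, spread=1554974443/13436928000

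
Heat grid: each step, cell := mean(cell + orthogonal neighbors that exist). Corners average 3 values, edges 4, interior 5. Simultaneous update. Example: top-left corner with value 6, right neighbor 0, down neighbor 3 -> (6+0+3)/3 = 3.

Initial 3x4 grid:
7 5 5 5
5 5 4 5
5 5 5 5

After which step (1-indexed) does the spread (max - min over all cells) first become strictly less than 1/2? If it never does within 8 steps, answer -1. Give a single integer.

Answer: 3

Derivation:
Step 1: max=17/3, min=19/4, spread=11/12
Step 2: max=50/9, min=477/100, spread=707/900
Step 3: max=11503/2160, min=23189/4800, spread=21359/43200
  -> spread < 1/2 first at step 3
Step 4: max=170783/32400, min=209449/43200, spread=10957/25920
Step 5: max=20201309/3888000, min=12658781/2592000, spread=97051/311040
Step 6: max=1204589281/233280000, min=761675179/155520000, spread=4966121/18662400
Step 7: max=71810999579/13996800000, min=45924699761/9331200000, spread=46783199/223948800
Step 8: max=4291863854761/839808000000, min=2764212989299/559872000000, spread=2328709933/13436928000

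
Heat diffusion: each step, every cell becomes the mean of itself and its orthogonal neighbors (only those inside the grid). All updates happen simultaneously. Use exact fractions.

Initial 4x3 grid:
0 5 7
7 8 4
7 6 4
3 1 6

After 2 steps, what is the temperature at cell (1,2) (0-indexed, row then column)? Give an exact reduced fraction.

Answer: 265/48

Derivation:
Step 1: cell (1,2) = 23/4
Step 2: cell (1,2) = 265/48
Full grid after step 2:
  29/6 61/12 193/36
  85/16 549/100 265/48
  1207/240 519/100 1177/240
  161/36 62/15 38/9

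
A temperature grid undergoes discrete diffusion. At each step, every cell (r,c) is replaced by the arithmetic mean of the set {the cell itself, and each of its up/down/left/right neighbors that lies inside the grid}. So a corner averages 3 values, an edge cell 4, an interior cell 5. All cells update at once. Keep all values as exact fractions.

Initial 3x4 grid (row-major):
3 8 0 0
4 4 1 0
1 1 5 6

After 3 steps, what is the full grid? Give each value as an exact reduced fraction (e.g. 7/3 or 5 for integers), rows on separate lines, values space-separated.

After step 1:
  5 15/4 9/4 0
  3 18/5 2 7/4
  2 11/4 13/4 11/3
After step 2:
  47/12 73/20 2 4/3
  17/5 151/50 257/100 89/48
  31/12 29/10 35/12 26/9
After step 3:
  329/90 236/75 1433/600 83/48
  323/100 777/250 14833/6000 31127/14400
  533/180 571/200 2537/900 1103/432

Answer: 329/90 236/75 1433/600 83/48
323/100 777/250 14833/6000 31127/14400
533/180 571/200 2537/900 1103/432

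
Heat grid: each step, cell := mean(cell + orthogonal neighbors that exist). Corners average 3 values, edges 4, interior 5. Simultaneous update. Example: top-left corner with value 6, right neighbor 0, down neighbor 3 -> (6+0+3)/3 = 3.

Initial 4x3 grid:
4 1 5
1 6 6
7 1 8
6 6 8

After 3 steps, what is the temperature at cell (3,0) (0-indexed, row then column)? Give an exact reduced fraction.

Answer: 5863/1080

Derivation:
Step 1: cell (3,0) = 19/3
Step 2: cell (3,0) = 46/9
Step 3: cell (3,0) = 5863/1080
Full grid after step 3:
  161/48 1617/400 17/4
  9917/2400 8261/2000 6121/1200
  32651/7200 16049/3000 4897/900
  5863/1080 79277/14400 13301/2160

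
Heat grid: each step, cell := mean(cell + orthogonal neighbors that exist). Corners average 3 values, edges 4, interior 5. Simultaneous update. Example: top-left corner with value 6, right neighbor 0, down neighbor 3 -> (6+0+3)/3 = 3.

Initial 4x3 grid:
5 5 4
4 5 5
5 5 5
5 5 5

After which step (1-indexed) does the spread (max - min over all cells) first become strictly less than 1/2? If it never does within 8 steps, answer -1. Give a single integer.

Step 1: max=5, min=14/3, spread=1/3
  -> spread < 1/2 first at step 1
Step 2: max=5, min=1133/240, spread=67/240
Step 3: max=239/48, min=10213/2160, spread=271/1080
Step 4: max=11879/2400, min=616001/129600, spread=5093/25920
Step 5: max=1065389/216000, min=37068499/7776000, spread=257101/1555200
Step 6: max=31852033/6480000, min=2231146001/466560000, spread=497603/3732480
Step 7: max=317753887/64800000, min=134173962859/27993600000, spread=123828653/1119744000
Step 8: max=28537704587/5832000000, min=8066938115681/1679616000000, spread=1215366443/13436928000

Answer: 1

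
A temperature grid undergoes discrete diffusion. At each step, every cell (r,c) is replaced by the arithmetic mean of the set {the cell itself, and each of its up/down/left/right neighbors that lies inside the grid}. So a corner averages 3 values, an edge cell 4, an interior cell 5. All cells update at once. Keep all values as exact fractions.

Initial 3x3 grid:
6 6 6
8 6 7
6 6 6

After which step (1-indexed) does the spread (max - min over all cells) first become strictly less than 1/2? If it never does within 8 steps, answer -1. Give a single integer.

Step 1: max=20/3, min=6, spread=2/3
Step 2: max=793/120, min=223/36, spread=149/360
  -> spread < 1/2 first at step 2
Step 3: max=6983/1080, min=90137/14400, spread=8909/43200
Step 4: max=2781757/432000, min=816367/129600, spread=181601/1296000
Step 5: max=24903587/3888000, min=327507233/51840000, spread=13621781/155520000
Step 6: max=9944948113/1555200000, min=2956142503/466560000, spread=273419309/4665600000
Step 7: max=89330785583/13996800000, min=1183750496297/186624000000, spread=21979934429/559872000000
Step 8: max=35707275223717/5598720000000, min=10667141541727/1679616000000, spread=450410253881/16796160000000

Answer: 2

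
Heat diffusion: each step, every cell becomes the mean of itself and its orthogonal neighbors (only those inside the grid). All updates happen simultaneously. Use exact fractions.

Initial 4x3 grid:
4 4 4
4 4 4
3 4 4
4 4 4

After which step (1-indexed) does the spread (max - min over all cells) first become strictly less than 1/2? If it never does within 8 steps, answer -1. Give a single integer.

Answer: 1

Derivation:
Step 1: max=4, min=11/3, spread=1/3
  -> spread < 1/2 first at step 1
Step 2: max=4, min=449/120, spread=31/120
Step 3: max=4, min=4109/1080, spread=211/1080
Step 4: max=7153/1800, min=415103/108000, spread=14077/108000
Step 5: max=428317/108000, min=3747593/972000, spread=5363/48600
Step 6: max=237131/60000, min=112899191/29160000, spread=93859/1166400
Step 7: max=383463533/97200000, min=6788125519/1749600000, spread=4568723/69984000
Step 8: max=11482381111/2916000000, min=408123564371/104976000000, spread=8387449/167961600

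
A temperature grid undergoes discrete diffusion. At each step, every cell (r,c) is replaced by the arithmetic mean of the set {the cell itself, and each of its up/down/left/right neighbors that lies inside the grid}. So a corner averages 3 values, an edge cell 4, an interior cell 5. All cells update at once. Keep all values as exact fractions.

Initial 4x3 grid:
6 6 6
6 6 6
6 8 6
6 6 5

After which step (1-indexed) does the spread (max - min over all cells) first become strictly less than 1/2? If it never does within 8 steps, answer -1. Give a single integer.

Answer: 2

Derivation:
Step 1: max=13/2, min=17/3, spread=5/6
Step 2: max=159/25, min=6, spread=9/25
  -> spread < 1/2 first at step 2
Step 3: max=1253/200, min=1213/200, spread=1/5
Step 4: max=268357/43200, min=43807/7200, spread=1103/8640
Step 5: max=13386089/2160000, min=1466911/240000, spread=18389/216000
Step 6: max=962254997/155520000, min=1100873/180000, spread=444029/6220800
Step 7: max=57640076423/9331200000, min=2382110627/388800000, spread=3755371/74649600
Step 8: max=1152144171719/186624000000, min=143016050543/23328000000, spread=64126139/1492992000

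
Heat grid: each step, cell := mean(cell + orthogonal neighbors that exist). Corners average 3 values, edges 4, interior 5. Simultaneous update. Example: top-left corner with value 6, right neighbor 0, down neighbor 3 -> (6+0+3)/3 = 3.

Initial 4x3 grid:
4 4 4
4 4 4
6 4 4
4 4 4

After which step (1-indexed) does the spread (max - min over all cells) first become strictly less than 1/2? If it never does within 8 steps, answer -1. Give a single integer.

Answer: 3

Derivation:
Step 1: max=14/3, min=4, spread=2/3
Step 2: max=271/60, min=4, spread=31/60
Step 3: max=2371/540, min=4, spread=211/540
  -> spread < 1/2 first at step 3
Step 4: max=232897/54000, min=3647/900, spread=14077/54000
Step 5: max=2084407/486000, min=219683/54000, spread=5363/24300
Step 6: max=62060809/14580000, min=122869/30000, spread=93859/583200
Step 7: max=3709474481/874800000, min=199736467/48600000, spread=4568723/34992000
Step 8: max=221732435629/52488000000, min=6013618889/1458000000, spread=8387449/83980800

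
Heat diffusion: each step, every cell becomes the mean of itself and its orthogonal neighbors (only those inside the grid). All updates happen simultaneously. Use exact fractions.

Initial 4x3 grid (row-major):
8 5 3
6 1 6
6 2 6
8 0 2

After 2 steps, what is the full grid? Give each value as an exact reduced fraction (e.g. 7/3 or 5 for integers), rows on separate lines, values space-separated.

After step 1:
  19/3 17/4 14/3
  21/4 4 4
  11/2 3 4
  14/3 3 8/3
After step 2:
  95/18 77/16 155/36
  253/48 41/10 25/6
  221/48 39/10 41/12
  79/18 10/3 29/9

Answer: 95/18 77/16 155/36
253/48 41/10 25/6
221/48 39/10 41/12
79/18 10/3 29/9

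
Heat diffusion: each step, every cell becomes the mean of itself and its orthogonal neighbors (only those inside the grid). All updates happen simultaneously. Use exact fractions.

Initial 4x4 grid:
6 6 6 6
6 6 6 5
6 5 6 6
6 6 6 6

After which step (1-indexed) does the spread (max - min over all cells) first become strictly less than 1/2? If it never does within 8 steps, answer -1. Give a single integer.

Answer: 1

Derivation:
Step 1: max=6, min=17/3, spread=1/3
  -> spread < 1/2 first at step 1
Step 2: max=6, min=689/120, spread=31/120
Step 3: max=1427/240, min=10441/1800, spread=523/3600
Step 4: max=14227/2400, min=314053/54000, spread=12109/108000
Step 5: max=1275883/216000, min=9440689/1620000, spread=256867/3240000
Step 6: max=38208569/6480000, min=567258689/97200000, spread=2934923/48600000
Step 7: max=381481769/64800000, min=8515803031/1458000000, spread=135073543/2916000000
Step 8: max=34299897121/5832000000, min=511316925371/87480000000, spread=795382861/21870000000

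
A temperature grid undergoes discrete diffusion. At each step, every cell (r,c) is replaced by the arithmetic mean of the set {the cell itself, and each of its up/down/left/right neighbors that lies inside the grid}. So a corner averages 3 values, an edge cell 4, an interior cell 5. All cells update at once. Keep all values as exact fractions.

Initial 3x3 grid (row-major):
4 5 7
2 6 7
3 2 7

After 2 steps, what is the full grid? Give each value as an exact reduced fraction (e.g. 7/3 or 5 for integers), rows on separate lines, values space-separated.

After step 1:
  11/3 11/2 19/3
  15/4 22/5 27/4
  7/3 9/2 16/3
After step 2:
  155/36 199/40 223/36
  283/80 249/50 1369/240
  127/36 497/120 199/36

Answer: 155/36 199/40 223/36
283/80 249/50 1369/240
127/36 497/120 199/36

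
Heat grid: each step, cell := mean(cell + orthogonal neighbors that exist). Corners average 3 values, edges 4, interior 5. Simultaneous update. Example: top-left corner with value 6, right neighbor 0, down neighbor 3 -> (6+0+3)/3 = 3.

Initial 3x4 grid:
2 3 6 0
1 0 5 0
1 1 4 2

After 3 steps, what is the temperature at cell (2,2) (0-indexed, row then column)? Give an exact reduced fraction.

Step 1: cell (2,2) = 3
Step 2: cell (2,2) = 19/8
Step 3: cell (2,2) = 183/80
Full grid after step 3:
  287/144 1121/480 1253/480 89/36
  199/120 851/400 483/200 2281/960
  109/72 28/15 183/80 109/48

Answer: 183/80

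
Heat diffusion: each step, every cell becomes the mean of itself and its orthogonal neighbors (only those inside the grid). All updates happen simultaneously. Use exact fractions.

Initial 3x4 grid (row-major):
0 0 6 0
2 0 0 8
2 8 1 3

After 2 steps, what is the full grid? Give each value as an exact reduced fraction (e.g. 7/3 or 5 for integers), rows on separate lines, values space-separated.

After step 1:
  2/3 3/2 3/2 14/3
  1 2 3 11/4
  4 11/4 3 4
After step 2:
  19/18 17/12 8/3 107/36
  23/12 41/20 49/20 173/48
  31/12 47/16 51/16 13/4

Answer: 19/18 17/12 8/3 107/36
23/12 41/20 49/20 173/48
31/12 47/16 51/16 13/4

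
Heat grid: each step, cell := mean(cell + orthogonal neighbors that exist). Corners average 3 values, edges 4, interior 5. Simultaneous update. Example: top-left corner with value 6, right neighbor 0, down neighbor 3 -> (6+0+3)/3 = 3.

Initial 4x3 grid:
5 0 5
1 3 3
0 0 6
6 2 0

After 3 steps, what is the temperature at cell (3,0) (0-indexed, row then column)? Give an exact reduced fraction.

Answer: 1213/540

Derivation:
Step 1: cell (3,0) = 8/3
Step 2: cell (3,0) = 77/36
Step 3: cell (3,0) = 1213/540
Full grid after step 3:
  1603/720 39197/14400 6019/2160
  2771/1200 13693/6000 2597/900
  7313/3600 7219/3000 4369/1800
  1213/540 7873/3600 2711/1080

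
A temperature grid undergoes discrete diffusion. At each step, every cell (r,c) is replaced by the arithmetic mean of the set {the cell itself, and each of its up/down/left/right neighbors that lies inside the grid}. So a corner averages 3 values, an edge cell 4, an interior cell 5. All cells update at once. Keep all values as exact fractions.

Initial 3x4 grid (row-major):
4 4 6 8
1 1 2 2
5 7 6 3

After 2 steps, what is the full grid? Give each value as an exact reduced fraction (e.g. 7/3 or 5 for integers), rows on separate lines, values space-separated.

After step 1:
  3 15/4 5 16/3
  11/4 3 17/5 15/4
  13/3 19/4 9/2 11/3
After step 2:
  19/6 59/16 1049/240 169/36
  157/48 353/100 393/100 323/80
  71/18 199/48 979/240 143/36

Answer: 19/6 59/16 1049/240 169/36
157/48 353/100 393/100 323/80
71/18 199/48 979/240 143/36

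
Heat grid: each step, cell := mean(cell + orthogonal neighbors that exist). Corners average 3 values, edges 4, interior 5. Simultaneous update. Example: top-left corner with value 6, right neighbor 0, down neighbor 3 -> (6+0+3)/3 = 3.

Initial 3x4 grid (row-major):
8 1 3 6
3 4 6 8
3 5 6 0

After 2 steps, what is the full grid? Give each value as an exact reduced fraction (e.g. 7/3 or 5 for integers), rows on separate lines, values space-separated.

After step 1:
  4 4 4 17/3
  9/2 19/5 27/5 5
  11/3 9/2 17/4 14/3
After step 2:
  25/6 79/20 143/30 44/9
  479/120 111/25 449/100 311/60
  38/9 973/240 1129/240 167/36

Answer: 25/6 79/20 143/30 44/9
479/120 111/25 449/100 311/60
38/9 973/240 1129/240 167/36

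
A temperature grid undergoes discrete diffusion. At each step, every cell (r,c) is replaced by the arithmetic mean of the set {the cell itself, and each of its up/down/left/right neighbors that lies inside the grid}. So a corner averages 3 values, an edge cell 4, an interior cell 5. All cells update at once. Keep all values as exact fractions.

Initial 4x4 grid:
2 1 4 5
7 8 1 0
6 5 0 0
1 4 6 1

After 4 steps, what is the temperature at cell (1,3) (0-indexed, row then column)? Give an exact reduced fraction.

Answer: 56299/24000

Derivation:
Step 1: cell (1,3) = 3/2
Step 2: cell (1,3) = 147/80
Step 3: cell (1,3) = 1721/800
Step 4: cell (1,3) = 56299/24000
Full grid after step 4:
  66629/16200 395647/108000 35987/12000 54073/21600
  452047/108000 84313/22500 174287/60000 56299/24000
  454403/108000 664921/180000 254407/90000 482459/216000
  264559/64800 781231/216000 608759/216000 73003/32400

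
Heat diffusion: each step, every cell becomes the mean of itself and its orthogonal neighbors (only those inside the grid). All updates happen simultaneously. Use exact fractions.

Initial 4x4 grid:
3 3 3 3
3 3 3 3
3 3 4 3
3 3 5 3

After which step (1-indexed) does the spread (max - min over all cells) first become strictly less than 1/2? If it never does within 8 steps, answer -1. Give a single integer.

Answer: 4

Derivation:
Step 1: max=15/4, min=3, spread=3/4
Step 2: max=871/240, min=3, spread=151/240
Step 3: max=3803/1080, min=3, spread=563/1080
Step 4: max=22399/6480, min=1813/600, spread=14093/32400
  -> spread < 1/2 first at step 4
Step 5: max=3318293/972000, min=10957/3600, spread=359903/972000
Step 6: max=19681543/5832000, min=551521/180000, spread=9061313/29160000
Step 7: max=2926250423/874800000, min=199807/64800, spread=228855923/874800000
Step 8: max=17426804179/5248800000, min=1506752753/486000000, spread=5769372233/26244000000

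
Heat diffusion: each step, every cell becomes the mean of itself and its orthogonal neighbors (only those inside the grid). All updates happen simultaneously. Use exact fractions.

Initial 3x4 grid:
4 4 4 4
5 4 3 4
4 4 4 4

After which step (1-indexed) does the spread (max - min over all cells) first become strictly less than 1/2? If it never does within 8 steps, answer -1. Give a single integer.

Answer: 2

Derivation:
Step 1: max=13/3, min=15/4, spread=7/12
Step 2: max=203/48, min=381/100, spread=503/1200
  -> spread < 1/2 first at step 2
Step 3: max=59861/14400, min=18437/4800, spread=91/288
Step 4: max=3557839/864000, min=167017/43200, spread=217499/864000
Step 5: max=212099741/51840000, min=66993197/17280000, spread=222403/1036800
Step 6: max=12656238919/3110400000, min=4037256823/1036800000, spread=10889369/62208000
Step 7: max=756470824421/186624000000, min=242980269557/62208000000, spread=110120063/746496000
Step 8: max=45237130502239/11197440000000, min=14623822267663/3732480000000, spread=5462654797/44789760000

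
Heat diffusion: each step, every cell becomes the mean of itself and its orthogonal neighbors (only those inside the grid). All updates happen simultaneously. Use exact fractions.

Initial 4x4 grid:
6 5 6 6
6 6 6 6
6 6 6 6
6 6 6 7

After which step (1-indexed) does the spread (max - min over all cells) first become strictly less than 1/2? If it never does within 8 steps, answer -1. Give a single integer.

Answer: 3

Derivation:
Step 1: max=19/3, min=17/3, spread=2/3
Step 2: max=113/18, min=689/120, spread=193/360
Step 3: max=1337/216, min=6269/1080, spread=52/135
  -> spread < 1/2 first at step 3
Step 4: max=39923/6480, min=631157/108000, spread=102679/324000
Step 5: max=5951233/972000, min=5693357/972000, spread=64469/243000
Step 6: max=177930709/29160000, min=171445613/29160000, spread=810637/3645000
Step 7: max=1063803023/174960000, min=5155524899/874800000, spread=20436277/109350000
Step 8: max=31834930169/5248800000, min=155053369109/26244000000, spread=515160217/3280500000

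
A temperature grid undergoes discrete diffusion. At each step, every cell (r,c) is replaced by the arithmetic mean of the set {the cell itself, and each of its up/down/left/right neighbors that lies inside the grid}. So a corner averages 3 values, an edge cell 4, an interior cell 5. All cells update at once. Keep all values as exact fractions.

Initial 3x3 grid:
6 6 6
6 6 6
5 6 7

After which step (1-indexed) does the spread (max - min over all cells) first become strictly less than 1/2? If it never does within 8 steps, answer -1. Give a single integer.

Answer: 2

Derivation:
Step 1: max=19/3, min=17/3, spread=2/3
Step 2: max=223/36, min=209/36, spread=7/18
  -> spread < 1/2 first at step 2
Step 3: max=2641/432, min=2543/432, spread=49/216
Step 4: max=41983/6912, min=40961/6912, spread=511/3456
Step 5: max=501973/82944, min=493355/82944, spread=4309/41472
Step 6: max=6008263/995328, min=5935673/995328, spread=36295/497664
Step 7: max=71969389/11943936, min=71357843/11943936, spread=305773/5971968
Step 8: max=862539343/143327232, min=857387441/143327232, spread=2575951/71663616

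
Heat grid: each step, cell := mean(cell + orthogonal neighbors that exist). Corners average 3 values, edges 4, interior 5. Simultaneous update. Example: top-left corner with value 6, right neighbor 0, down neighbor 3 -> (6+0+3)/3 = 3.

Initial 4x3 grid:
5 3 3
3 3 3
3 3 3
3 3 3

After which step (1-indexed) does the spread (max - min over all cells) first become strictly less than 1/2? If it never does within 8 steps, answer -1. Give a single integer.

Step 1: max=11/3, min=3, spread=2/3
Step 2: max=32/9, min=3, spread=5/9
Step 3: max=365/108, min=3, spread=41/108
  -> spread < 1/2 first at step 3
Step 4: max=43097/12960, min=3, spread=4217/12960
Step 5: max=2541949/777600, min=10879/3600, spread=38417/155520
Step 6: max=151168211/46656000, min=218597/72000, spread=1903471/9331200
Step 7: max=8999069089/2799360000, min=6595759/2160000, spread=18038617/111974400
Step 8: max=537152982851/167961600000, min=596126759/194400000, spread=883978523/6718464000

Answer: 3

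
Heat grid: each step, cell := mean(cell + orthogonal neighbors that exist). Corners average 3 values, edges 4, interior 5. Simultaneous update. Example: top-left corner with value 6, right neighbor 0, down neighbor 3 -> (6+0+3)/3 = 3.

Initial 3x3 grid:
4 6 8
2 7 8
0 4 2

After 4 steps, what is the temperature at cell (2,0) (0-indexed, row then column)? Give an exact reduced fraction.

Step 1: cell (2,0) = 2
Step 2: cell (2,0) = 17/6
Step 3: cell (2,0) = 413/120
Step 4: cell (2,0) = 82633/21600
Full grid after step 4:
  101083/21600 4528691/864000 368399/64800
  1213397/288000 142841/30000 1529897/288000
  82633/21600 3701191/864000 311449/64800

Answer: 82633/21600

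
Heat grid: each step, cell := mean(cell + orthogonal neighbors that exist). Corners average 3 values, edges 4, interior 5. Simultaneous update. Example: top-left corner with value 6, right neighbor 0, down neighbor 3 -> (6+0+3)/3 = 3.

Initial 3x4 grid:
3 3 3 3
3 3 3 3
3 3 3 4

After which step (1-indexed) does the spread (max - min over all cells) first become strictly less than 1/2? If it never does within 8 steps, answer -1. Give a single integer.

Answer: 1

Derivation:
Step 1: max=10/3, min=3, spread=1/3
  -> spread < 1/2 first at step 1
Step 2: max=59/18, min=3, spread=5/18
Step 3: max=689/216, min=3, spread=41/216
Step 4: max=81977/25920, min=3, spread=4217/25920
Step 5: max=4874749/1555200, min=21679/7200, spread=38417/311040
Step 6: max=291136211/93312000, min=434597/144000, spread=1903471/18662400
Step 7: max=17397149089/5598720000, min=13075759/4320000, spread=18038617/223948800
Step 8: max=1041037782851/335923200000, min=1179326759/388800000, spread=883978523/13436928000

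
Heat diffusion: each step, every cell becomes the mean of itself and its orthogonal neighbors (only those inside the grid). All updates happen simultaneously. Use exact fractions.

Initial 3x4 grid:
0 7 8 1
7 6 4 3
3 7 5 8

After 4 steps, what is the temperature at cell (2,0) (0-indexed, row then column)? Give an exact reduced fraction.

Step 1: cell (2,0) = 17/3
Step 2: cell (2,0) = 179/36
Step 3: cell (2,0) = 11437/2160
Step 4: cell (2,0) = 337399/64800
Full grid after step 4:
  323749/64800 1094923/216000 353141/72000 34531/7200
  278417/54000 28942/5625 28792/5625 529009/108000
  337399/64800 1154173/216000 1128173/216000 330629/64800

Answer: 337399/64800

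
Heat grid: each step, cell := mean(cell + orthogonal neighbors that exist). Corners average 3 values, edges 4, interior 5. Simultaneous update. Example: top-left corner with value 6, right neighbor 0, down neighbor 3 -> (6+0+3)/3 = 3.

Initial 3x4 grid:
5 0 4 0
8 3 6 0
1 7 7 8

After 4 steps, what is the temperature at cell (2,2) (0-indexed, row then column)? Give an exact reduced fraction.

Answer: 82733/18000

Derivation:
Step 1: cell (2,2) = 7
Step 2: cell (2,2) = 41/8
Step 3: cell (2,2) = 1003/200
Step 4: cell (2,2) = 82733/18000
Full grid after step 4:
  517831/129600 207719/54000 184949/54000 216443/64800
  3838939/864000 1522841/360000 740183/180000 1648447/432000
  609031/129600 259469/54000 82733/18000 96881/21600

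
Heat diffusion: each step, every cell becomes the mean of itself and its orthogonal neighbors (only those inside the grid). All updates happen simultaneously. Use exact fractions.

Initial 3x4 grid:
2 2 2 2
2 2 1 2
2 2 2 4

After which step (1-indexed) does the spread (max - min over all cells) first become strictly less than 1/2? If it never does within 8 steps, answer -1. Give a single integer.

Answer: 3

Derivation:
Step 1: max=8/3, min=7/4, spread=11/12
Step 2: max=43/18, min=151/80, spread=361/720
Step 3: max=2429/1080, min=1539/800, spread=7027/21600
  -> spread < 1/2 first at step 3
Step 4: max=281717/129600, min=46523/24000, spread=9529/40500
Step 5: max=16569193/7776000, min=210469/108000, spread=56617/311040
Step 6: max=980519087/466560000, min=25397917/12960000, spread=2647763/18662400
Step 7: max=58302953533/27993600000, min=1531431803/777600000, spread=25371269/223948800
Step 8: max=3474785598647/1679616000000, min=92330141077/46656000000, spread=1207204159/13436928000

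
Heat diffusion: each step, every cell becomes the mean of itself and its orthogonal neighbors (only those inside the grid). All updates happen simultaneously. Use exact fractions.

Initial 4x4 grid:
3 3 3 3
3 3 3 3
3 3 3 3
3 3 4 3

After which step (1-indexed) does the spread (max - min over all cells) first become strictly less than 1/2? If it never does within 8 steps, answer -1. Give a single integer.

Step 1: max=10/3, min=3, spread=1/3
  -> spread < 1/2 first at step 1
Step 2: max=391/120, min=3, spread=31/120
Step 3: max=3451/1080, min=3, spread=211/1080
Step 4: max=340843/108000, min=3, spread=16843/108000
Step 5: max=3054643/972000, min=27079/9000, spread=130111/972000
Step 6: max=91122367/29160000, min=1627159/540000, spread=3255781/29160000
Step 7: max=2724753691/874800000, min=1631107/540000, spread=82360351/874800000
Step 8: max=81483316891/26244000000, min=294106441/97200000, spread=2074577821/26244000000

Answer: 1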